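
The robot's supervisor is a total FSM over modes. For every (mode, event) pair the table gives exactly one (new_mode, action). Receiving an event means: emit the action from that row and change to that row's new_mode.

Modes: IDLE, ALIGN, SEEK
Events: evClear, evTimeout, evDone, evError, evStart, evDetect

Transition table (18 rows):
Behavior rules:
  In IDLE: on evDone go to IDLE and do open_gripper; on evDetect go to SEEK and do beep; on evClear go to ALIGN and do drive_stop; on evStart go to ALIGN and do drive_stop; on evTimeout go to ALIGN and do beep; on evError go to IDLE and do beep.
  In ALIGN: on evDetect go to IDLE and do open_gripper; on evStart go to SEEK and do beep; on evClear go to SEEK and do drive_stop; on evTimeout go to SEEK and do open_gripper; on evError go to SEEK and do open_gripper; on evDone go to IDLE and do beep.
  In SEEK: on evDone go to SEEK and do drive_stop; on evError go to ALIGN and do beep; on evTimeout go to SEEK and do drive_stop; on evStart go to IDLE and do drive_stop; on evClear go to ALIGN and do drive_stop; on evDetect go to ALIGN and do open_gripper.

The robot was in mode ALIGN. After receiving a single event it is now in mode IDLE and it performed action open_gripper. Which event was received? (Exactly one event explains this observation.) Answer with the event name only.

evDetect

try evClear: (ALIGN, evClear) → (SEEK, drive_stop)
try evTimeout: (ALIGN, evTimeout) → (SEEK, open_gripper)
try evDone: (ALIGN, evDone) → (IDLE, beep)
try evError: (ALIGN, evError) → (SEEK, open_gripper)
try evStart: (ALIGN, evStart) → (SEEK, beep)
try evDetect: (ALIGN, evDetect) → (IDLE, open_gripper)  ← matches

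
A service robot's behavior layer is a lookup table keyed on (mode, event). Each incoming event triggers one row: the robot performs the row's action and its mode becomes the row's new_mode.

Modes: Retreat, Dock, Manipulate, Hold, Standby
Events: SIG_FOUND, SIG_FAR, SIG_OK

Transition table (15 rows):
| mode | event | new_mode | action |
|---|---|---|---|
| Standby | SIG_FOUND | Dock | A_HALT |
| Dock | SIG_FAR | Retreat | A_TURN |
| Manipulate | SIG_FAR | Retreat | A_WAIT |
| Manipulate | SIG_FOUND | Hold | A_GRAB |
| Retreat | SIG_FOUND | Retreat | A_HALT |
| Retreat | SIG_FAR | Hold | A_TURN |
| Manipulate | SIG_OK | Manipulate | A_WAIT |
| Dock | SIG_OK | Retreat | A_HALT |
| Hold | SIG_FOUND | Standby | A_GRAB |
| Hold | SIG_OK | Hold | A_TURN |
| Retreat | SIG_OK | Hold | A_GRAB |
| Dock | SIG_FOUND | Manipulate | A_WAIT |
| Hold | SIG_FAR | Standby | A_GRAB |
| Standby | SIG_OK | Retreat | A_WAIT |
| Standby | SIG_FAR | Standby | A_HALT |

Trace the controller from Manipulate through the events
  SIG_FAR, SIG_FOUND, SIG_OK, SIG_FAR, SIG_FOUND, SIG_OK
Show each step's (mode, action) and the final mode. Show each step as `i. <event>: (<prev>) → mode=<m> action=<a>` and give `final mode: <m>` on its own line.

1. SIG_FAR: (Manipulate) → mode=Retreat action=A_WAIT
2. SIG_FOUND: (Retreat) → mode=Retreat action=A_HALT
3. SIG_OK: (Retreat) → mode=Hold action=A_GRAB
4. SIG_FAR: (Hold) → mode=Standby action=A_GRAB
5. SIG_FOUND: (Standby) → mode=Dock action=A_HALT
6. SIG_OK: (Dock) → mode=Retreat action=A_HALT

final mode: Retreat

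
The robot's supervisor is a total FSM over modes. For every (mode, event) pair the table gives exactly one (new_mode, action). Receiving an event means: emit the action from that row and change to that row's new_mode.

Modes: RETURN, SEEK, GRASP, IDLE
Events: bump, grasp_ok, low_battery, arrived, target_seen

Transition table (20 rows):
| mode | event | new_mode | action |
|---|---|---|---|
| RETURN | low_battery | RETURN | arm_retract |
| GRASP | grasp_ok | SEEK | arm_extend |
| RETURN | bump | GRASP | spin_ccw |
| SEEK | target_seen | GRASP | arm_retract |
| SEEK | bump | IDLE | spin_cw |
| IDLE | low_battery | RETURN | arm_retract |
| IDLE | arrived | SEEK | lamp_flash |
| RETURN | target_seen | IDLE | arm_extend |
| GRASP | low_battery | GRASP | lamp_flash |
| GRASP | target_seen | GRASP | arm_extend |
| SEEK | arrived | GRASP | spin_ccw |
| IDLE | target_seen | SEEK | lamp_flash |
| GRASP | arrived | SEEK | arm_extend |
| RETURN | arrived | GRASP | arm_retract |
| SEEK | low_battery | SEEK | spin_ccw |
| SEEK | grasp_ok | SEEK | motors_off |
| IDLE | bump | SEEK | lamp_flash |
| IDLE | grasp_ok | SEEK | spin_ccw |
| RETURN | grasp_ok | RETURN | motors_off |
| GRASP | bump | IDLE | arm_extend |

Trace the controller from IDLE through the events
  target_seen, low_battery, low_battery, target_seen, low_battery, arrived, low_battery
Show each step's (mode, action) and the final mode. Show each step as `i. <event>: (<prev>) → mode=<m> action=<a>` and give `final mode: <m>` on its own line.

final mode: SEEK

1. target_seen: (IDLE) → mode=SEEK action=lamp_flash
2. low_battery: (SEEK) → mode=SEEK action=spin_ccw
3. low_battery: (SEEK) → mode=SEEK action=spin_ccw
4. target_seen: (SEEK) → mode=GRASP action=arm_retract
5. low_battery: (GRASP) → mode=GRASP action=lamp_flash
6. arrived: (GRASP) → mode=SEEK action=arm_extend
7. low_battery: (SEEK) → mode=SEEK action=spin_ccw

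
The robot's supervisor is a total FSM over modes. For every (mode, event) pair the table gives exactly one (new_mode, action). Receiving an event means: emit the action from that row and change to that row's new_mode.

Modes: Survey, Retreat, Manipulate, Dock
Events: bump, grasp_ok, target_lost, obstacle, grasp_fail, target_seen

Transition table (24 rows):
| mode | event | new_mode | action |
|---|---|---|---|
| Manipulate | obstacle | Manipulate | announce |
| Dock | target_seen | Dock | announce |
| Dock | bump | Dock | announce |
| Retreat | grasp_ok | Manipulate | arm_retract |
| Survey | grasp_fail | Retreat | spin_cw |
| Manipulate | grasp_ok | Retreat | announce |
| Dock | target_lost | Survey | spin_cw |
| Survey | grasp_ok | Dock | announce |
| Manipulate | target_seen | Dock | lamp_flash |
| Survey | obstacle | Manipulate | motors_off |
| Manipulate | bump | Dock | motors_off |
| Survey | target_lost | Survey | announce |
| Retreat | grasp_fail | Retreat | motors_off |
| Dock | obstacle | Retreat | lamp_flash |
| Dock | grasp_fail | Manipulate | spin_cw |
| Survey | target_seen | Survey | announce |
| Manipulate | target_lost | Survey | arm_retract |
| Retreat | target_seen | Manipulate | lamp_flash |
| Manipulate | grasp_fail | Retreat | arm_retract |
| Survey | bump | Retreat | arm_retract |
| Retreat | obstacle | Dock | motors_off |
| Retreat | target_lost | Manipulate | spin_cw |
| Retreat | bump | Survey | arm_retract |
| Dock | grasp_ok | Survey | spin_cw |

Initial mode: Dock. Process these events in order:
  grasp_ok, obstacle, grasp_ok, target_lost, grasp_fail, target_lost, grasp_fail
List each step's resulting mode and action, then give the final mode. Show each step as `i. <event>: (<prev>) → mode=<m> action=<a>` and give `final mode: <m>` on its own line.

1. grasp_ok: (Dock) → mode=Survey action=spin_cw
2. obstacle: (Survey) → mode=Manipulate action=motors_off
3. grasp_ok: (Manipulate) → mode=Retreat action=announce
4. target_lost: (Retreat) → mode=Manipulate action=spin_cw
5. grasp_fail: (Manipulate) → mode=Retreat action=arm_retract
6. target_lost: (Retreat) → mode=Manipulate action=spin_cw
7. grasp_fail: (Manipulate) → mode=Retreat action=arm_retract

final mode: Retreat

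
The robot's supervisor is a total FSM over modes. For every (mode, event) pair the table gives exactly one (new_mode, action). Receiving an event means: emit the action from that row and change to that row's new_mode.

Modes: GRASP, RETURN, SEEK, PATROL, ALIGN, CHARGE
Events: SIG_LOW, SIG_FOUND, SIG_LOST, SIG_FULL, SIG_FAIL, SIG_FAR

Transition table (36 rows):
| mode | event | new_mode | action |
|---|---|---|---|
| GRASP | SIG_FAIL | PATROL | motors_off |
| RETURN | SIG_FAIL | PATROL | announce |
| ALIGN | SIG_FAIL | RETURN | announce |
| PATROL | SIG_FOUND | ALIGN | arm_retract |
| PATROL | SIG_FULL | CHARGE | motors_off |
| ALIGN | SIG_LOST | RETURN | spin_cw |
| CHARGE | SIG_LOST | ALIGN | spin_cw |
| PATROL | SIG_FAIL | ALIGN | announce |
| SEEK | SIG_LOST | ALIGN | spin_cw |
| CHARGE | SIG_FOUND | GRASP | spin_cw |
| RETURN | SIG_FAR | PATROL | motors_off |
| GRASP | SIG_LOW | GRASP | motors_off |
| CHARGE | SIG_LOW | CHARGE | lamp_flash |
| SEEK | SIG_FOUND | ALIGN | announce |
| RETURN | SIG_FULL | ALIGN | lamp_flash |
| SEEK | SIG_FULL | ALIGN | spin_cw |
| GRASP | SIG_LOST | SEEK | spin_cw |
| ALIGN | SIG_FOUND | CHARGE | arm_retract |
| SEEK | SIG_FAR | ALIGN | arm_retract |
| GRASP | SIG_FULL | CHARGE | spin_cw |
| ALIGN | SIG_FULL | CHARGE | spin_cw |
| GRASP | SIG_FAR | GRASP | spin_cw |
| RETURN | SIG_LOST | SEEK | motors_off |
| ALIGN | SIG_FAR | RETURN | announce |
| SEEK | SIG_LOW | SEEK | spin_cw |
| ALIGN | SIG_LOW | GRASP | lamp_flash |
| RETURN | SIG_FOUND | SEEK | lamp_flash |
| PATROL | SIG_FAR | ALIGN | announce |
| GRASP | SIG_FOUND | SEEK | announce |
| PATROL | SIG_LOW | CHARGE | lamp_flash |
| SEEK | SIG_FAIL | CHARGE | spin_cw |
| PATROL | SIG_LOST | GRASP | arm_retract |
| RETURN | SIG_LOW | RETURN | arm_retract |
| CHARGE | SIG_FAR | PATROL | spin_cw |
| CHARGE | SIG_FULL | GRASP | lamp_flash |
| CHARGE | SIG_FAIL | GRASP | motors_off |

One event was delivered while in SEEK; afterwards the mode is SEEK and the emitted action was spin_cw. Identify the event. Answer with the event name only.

SIG_LOW

try SIG_LOW: (SEEK, SIG_LOW) → (SEEK, spin_cw)  ← matches
try SIG_FOUND: (SEEK, SIG_FOUND) → (ALIGN, announce)
try SIG_LOST: (SEEK, SIG_LOST) → (ALIGN, spin_cw)
try SIG_FULL: (SEEK, SIG_FULL) → (ALIGN, spin_cw)
try SIG_FAIL: (SEEK, SIG_FAIL) → (CHARGE, spin_cw)
try SIG_FAR: (SEEK, SIG_FAR) → (ALIGN, arm_retract)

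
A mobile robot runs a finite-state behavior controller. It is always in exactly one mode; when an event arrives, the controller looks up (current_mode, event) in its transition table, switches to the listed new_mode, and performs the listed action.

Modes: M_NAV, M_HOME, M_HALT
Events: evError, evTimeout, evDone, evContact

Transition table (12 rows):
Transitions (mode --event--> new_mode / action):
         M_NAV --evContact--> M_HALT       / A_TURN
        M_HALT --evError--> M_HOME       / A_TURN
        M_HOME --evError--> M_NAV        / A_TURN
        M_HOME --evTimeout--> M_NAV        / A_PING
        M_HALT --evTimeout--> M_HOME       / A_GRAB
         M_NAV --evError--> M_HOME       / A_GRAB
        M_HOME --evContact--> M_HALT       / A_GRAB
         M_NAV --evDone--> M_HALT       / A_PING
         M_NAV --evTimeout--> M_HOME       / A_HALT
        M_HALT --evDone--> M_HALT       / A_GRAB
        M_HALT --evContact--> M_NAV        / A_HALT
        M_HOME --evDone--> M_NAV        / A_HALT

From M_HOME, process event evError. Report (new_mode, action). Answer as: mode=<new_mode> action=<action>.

mode=M_NAV action=A_TURN

current mode = M_HOME; filter table to that mode:
  (M_HOME, evError) → (M_NAV, A_TURN)  ← event matches
  (M_HOME, evTimeout) → (M_NAV, A_PING)
  (M_HOME, evContact) → (M_HALT, A_GRAB)
  (M_HOME, evDone) → (M_NAV, A_HALT)
event = evError selects (M_NAV, A_TURN)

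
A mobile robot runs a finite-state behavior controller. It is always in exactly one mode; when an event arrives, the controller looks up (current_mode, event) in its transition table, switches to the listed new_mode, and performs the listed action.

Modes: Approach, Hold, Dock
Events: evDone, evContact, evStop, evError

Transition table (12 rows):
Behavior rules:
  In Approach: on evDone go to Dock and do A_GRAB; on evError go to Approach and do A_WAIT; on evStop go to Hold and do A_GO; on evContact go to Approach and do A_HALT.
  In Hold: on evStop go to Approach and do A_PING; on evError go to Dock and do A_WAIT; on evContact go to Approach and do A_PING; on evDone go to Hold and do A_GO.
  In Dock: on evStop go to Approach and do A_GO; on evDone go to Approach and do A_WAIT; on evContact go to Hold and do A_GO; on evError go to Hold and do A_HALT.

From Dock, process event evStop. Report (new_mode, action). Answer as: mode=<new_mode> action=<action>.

current mode = Dock; filter table to that mode:
  (Dock, evStop) → (Approach, A_GO)  ← event matches
  (Dock, evDone) → (Approach, A_WAIT)
  (Dock, evContact) → (Hold, A_GO)
  (Dock, evError) → (Hold, A_HALT)
event = evStop selects (Approach, A_GO)

mode=Approach action=A_GO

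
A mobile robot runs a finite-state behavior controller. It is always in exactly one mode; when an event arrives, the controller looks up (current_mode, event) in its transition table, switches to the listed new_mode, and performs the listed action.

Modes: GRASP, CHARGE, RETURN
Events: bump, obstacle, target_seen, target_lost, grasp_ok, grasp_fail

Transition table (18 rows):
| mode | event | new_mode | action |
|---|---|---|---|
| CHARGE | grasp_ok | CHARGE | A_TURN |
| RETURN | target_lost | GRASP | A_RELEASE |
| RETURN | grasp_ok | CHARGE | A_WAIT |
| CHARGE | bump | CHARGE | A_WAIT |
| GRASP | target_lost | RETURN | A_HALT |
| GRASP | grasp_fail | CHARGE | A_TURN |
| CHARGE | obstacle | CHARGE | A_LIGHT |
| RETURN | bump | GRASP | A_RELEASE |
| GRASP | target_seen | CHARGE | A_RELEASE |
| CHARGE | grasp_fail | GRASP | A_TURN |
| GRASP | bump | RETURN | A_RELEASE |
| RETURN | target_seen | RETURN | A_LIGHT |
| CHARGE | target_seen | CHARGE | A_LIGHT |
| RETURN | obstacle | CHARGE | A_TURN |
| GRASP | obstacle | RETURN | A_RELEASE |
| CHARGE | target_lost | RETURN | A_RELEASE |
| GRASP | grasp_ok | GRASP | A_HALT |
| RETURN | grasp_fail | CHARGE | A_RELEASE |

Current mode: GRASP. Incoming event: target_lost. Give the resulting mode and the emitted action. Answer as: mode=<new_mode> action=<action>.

current mode = GRASP; filter table to that mode:
  (GRASP, target_lost) → (RETURN, A_HALT)  ← event matches
  (GRASP, grasp_fail) → (CHARGE, A_TURN)
  (GRASP, target_seen) → (CHARGE, A_RELEASE)
  (GRASP, bump) → (RETURN, A_RELEASE)
  (GRASP, obstacle) → (RETURN, A_RELEASE)
  (GRASP, grasp_ok) → (GRASP, A_HALT)
event = target_lost selects (RETURN, A_HALT)

mode=RETURN action=A_HALT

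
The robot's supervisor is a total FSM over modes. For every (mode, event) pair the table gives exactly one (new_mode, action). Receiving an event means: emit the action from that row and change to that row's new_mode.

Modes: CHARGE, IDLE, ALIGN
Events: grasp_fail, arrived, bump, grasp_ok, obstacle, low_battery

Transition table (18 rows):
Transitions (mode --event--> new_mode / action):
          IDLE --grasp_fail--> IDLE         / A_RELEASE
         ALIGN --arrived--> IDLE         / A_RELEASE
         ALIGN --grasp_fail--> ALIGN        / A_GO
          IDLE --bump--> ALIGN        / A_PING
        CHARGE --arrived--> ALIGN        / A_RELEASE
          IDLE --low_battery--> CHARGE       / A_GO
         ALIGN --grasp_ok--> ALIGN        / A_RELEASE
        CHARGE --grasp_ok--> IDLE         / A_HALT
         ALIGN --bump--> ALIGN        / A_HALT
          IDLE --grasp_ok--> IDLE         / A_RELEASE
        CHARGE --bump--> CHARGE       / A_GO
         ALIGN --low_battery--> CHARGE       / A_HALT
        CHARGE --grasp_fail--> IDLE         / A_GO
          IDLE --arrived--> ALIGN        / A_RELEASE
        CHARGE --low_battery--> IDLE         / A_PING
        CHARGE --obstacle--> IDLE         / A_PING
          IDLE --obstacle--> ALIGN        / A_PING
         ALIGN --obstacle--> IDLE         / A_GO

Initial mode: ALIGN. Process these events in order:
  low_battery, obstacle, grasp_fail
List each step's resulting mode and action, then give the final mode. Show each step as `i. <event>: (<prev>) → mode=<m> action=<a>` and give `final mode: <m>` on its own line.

final mode: IDLE

1. low_battery: (ALIGN) → mode=CHARGE action=A_HALT
2. obstacle: (CHARGE) → mode=IDLE action=A_PING
3. grasp_fail: (IDLE) → mode=IDLE action=A_RELEASE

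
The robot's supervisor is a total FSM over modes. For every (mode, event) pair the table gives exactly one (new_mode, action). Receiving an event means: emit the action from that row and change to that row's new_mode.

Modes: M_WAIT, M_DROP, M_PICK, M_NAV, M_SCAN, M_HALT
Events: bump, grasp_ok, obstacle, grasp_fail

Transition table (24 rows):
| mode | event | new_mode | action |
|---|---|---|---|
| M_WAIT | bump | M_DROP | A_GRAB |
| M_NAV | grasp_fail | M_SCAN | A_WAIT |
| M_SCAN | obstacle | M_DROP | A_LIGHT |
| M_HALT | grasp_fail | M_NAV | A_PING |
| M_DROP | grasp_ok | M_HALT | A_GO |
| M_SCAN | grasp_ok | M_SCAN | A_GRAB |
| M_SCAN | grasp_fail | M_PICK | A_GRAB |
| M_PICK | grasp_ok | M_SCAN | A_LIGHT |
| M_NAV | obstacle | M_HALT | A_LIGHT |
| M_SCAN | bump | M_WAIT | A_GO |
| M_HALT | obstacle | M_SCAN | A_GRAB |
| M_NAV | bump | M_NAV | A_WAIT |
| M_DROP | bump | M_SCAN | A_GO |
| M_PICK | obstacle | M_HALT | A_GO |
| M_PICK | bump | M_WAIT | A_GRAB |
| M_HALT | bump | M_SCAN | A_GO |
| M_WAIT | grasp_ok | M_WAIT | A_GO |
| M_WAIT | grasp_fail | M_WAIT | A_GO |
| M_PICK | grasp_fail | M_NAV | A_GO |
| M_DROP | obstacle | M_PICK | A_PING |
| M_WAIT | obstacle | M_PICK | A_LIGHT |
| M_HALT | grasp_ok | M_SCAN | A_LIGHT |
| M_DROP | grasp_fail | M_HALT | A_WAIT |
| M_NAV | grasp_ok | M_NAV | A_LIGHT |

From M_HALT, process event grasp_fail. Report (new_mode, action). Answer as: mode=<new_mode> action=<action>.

current mode = M_HALT; filter table to that mode:
  (M_HALT, grasp_fail) → (M_NAV, A_PING)  ← event matches
  (M_HALT, obstacle) → (M_SCAN, A_GRAB)
  (M_HALT, bump) → (M_SCAN, A_GO)
  (M_HALT, grasp_ok) → (M_SCAN, A_LIGHT)
event = grasp_fail selects (M_NAV, A_PING)

mode=M_NAV action=A_PING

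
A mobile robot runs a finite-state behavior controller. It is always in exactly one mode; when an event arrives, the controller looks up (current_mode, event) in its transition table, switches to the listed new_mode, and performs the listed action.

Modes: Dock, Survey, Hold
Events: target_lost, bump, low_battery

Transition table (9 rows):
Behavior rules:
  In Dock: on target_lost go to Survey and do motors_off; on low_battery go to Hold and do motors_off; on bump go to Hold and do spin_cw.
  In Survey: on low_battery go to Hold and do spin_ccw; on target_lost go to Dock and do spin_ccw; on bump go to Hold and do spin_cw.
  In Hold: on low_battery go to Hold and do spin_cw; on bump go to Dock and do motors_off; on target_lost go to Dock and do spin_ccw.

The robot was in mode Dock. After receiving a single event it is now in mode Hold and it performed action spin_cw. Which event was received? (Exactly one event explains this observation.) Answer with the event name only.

bump

try target_lost: (Dock, target_lost) → (Survey, motors_off)
try bump: (Dock, bump) → (Hold, spin_cw)  ← matches
try low_battery: (Dock, low_battery) → (Hold, motors_off)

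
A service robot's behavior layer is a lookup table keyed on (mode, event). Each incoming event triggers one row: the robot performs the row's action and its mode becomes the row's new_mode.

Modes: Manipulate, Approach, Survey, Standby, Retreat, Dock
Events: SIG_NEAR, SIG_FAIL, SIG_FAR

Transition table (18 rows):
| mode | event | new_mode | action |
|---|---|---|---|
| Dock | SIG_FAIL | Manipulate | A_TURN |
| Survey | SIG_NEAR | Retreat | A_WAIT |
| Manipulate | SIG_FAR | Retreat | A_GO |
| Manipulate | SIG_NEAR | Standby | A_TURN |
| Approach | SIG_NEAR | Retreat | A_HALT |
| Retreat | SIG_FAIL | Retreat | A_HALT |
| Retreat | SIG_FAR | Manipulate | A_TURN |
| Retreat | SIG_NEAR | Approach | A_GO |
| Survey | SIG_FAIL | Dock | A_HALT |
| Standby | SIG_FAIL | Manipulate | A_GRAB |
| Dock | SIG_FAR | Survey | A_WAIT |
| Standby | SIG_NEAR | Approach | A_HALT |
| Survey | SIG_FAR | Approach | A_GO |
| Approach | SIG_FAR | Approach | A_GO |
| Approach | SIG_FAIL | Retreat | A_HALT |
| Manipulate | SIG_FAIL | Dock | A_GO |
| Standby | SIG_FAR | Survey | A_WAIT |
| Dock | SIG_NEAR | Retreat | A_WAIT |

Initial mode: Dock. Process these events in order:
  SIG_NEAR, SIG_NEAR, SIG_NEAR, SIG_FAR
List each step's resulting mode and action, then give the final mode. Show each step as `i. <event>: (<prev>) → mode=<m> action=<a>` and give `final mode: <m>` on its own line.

1. SIG_NEAR: (Dock) → mode=Retreat action=A_WAIT
2. SIG_NEAR: (Retreat) → mode=Approach action=A_GO
3. SIG_NEAR: (Approach) → mode=Retreat action=A_HALT
4. SIG_FAR: (Retreat) → mode=Manipulate action=A_TURN

final mode: Manipulate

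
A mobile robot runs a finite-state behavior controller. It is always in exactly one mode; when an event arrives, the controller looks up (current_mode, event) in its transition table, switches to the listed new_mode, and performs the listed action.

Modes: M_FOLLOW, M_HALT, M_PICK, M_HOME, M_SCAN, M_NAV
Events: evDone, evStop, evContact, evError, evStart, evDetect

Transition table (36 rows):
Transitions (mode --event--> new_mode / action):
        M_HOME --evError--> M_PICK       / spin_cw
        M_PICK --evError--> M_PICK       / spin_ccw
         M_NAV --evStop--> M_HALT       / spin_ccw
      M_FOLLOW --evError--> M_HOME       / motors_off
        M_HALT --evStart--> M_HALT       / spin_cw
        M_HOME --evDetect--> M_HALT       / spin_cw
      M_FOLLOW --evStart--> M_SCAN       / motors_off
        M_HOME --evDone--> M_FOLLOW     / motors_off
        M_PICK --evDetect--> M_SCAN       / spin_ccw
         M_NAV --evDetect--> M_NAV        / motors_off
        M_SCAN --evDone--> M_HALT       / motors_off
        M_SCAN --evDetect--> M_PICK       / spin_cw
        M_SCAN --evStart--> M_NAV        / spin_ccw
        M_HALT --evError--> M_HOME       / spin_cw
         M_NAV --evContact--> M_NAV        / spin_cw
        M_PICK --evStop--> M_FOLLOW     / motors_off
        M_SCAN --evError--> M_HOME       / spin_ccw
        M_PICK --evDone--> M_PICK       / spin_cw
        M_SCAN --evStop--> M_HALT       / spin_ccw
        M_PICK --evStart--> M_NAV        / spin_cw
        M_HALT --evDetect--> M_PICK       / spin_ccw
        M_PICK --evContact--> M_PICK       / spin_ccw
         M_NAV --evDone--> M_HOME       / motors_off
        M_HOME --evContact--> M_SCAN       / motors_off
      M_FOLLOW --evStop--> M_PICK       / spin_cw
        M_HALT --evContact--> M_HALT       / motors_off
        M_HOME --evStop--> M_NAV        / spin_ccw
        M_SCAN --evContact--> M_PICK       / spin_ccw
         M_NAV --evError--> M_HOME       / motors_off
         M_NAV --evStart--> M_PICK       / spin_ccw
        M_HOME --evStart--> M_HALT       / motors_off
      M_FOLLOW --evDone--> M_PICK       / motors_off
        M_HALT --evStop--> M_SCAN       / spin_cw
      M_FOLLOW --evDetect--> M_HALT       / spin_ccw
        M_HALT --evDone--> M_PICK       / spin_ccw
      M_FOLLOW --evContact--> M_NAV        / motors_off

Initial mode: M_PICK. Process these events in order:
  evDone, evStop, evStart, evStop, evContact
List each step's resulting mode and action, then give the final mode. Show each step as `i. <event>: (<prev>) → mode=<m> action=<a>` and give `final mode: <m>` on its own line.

1. evDone: (M_PICK) → mode=M_PICK action=spin_cw
2. evStop: (M_PICK) → mode=M_FOLLOW action=motors_off
3. evStart: (M_FOLLOW) → mode=M_SCAN action=motors_off
4. evStop: (M_SCAN) → mode=M_HALT action=spin_ccw
5. evContact: (M_HALT) → mode=M_HALT action=motors_off

final mode: M_HALT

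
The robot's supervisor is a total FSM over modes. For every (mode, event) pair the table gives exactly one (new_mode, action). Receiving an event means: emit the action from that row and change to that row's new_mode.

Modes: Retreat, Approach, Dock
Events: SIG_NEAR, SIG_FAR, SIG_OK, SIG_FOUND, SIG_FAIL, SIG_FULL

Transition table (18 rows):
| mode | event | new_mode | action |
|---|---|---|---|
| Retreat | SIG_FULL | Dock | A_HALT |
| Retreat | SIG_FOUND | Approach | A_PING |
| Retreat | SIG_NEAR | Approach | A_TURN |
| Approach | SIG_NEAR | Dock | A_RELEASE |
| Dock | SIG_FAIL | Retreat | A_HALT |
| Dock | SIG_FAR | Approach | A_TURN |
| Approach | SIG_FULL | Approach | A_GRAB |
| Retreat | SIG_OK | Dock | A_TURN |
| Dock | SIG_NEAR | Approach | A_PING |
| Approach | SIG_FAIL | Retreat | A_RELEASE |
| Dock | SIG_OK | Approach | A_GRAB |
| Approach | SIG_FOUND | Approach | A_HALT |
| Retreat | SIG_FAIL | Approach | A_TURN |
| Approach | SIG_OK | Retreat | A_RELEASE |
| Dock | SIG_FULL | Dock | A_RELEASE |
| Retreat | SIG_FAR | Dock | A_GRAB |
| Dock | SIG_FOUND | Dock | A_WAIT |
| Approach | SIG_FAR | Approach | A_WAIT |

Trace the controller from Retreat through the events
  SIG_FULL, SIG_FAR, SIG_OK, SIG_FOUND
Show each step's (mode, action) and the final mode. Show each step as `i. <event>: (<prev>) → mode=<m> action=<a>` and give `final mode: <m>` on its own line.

final mode: Approach

1. SIG_FULL: (Retreat) → mode=Dock action=A_HALT
2. SIG_FAR: (Dock) → mode=Approach action=A_TURN
3. SIG_OK: (Approach) → mode=Retreat action=A_RELEASE
4. SIG_FOUND: (Retreat) → mode=Approach action=A_PING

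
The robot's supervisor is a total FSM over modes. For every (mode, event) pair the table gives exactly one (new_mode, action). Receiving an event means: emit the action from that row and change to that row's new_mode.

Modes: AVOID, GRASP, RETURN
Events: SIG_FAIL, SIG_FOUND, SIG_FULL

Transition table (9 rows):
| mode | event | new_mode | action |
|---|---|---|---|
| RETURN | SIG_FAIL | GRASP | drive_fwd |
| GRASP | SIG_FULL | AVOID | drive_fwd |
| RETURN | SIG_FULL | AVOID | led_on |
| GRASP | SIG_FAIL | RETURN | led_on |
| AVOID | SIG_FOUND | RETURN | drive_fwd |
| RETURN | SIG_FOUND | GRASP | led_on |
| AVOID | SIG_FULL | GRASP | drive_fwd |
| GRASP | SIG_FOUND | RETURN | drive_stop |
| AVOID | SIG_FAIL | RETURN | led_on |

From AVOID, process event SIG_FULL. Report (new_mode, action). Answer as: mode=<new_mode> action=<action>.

mode=GRASP action=drive_fwd

current mode = AVOID; filter table to that mode:
  (AVOID, SIG_FOUND) → (RETURN, drive_fwd)
  (AVOID, SIG_FULL) → (GRASP, drive_fwd)  ← event matches
  (AVOID, SIG_FAIL) → (RETURN, led_on)
event = SIG_FULL selects (GRASP, drive_fwd)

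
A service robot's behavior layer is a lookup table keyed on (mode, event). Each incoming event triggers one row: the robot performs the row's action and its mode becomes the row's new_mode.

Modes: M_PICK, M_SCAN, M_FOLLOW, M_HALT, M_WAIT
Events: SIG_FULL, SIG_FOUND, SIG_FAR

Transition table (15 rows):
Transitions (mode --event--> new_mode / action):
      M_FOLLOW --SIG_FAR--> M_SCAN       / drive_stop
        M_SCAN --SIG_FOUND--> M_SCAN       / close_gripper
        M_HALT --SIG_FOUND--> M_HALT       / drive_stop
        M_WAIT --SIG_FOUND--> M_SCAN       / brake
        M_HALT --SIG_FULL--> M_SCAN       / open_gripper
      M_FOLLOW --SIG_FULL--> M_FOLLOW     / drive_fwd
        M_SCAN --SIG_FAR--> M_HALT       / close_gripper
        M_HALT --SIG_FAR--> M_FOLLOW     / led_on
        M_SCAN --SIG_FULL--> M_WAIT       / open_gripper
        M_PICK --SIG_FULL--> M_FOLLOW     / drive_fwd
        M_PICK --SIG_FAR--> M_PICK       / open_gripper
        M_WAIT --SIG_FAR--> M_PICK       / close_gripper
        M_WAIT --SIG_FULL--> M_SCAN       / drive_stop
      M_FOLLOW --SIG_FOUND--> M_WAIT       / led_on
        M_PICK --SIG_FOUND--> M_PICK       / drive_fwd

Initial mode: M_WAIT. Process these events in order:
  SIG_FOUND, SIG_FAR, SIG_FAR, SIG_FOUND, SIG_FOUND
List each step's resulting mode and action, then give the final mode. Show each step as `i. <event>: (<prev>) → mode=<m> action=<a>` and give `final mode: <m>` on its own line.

1. SIG_FOUND: (M_WAIT) → mode=M_SCAN action=brake
2. SIG_FAR: (M_SCAN) → mode=M_HALT action=close_gripper
3. SIG_FAR: (M_HALT) → mode=M_FOLLOW action=led_on
4. SIG_FOUND: (M_FOLLOW) → mode=M_WAIT action=led_on
5. SIG_FOUND: (M_WAIT) → mode=M_SCAN action=brake

final mode: M_SCAN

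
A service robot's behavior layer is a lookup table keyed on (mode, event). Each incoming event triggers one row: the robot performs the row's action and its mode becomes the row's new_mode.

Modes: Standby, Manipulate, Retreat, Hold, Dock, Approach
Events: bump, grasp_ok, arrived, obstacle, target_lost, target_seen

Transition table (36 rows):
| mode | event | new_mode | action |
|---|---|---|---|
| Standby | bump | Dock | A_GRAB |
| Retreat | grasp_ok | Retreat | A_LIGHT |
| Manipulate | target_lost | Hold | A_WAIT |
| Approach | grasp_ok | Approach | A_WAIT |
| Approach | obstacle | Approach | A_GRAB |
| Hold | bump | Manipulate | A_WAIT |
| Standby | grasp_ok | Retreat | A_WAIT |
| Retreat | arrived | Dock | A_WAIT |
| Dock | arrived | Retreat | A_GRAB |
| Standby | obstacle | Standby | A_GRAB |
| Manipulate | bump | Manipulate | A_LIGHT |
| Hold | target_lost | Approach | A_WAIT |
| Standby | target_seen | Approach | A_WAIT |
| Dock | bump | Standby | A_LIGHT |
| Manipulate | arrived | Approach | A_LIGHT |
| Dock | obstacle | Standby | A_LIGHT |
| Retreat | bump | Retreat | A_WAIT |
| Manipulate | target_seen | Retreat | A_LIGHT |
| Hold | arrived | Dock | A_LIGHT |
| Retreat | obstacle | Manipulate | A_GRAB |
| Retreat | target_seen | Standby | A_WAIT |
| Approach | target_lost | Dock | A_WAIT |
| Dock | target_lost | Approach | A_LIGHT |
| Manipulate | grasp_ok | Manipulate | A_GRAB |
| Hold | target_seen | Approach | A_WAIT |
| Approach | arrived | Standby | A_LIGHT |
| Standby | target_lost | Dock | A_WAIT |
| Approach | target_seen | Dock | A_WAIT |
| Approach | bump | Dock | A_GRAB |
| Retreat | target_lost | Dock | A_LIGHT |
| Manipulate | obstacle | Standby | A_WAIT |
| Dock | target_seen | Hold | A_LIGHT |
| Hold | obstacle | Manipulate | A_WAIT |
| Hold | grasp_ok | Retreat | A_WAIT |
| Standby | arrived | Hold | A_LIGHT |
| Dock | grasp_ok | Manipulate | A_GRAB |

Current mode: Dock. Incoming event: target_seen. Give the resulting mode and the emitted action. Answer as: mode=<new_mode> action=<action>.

mode=Hold action=A_LIGHT

current mode = Dock; filter table to that mode:
  (Dock, arrived) → (Retreat, A_GRAB)
  (Dock, bump) → (Standby, A_LIGHT)
  (Dock, obstacle) → (Standby, A_LIGHT)
  (Dock, target_lost) → (Approach, A_LIGHT)
  (Dock, target_seen) → (Hold, A_LIGHT)  ← event matches
  (Dock, grasp_ok) → (Manipulate, A_GRAB)
event = target_seen selects (Hold, A_LIGHT)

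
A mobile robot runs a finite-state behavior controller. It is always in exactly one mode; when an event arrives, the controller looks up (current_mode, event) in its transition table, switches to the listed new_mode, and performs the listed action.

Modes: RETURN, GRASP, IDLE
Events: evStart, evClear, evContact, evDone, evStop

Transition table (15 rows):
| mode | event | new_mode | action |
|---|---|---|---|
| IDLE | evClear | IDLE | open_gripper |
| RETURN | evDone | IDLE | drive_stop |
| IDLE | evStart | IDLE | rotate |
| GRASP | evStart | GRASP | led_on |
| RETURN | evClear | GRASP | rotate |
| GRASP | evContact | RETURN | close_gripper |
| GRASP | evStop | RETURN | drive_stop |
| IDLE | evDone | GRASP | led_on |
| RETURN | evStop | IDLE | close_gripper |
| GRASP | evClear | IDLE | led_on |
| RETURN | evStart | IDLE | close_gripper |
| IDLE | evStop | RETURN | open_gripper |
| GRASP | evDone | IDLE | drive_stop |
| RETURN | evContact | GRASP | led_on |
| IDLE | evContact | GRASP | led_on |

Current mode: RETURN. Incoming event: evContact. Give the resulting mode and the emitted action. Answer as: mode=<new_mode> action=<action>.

current mode = RETURN; filter table to that mode:
  (RETURN, evDone) → (IDLE, drive_stop)
  (RETURN, evClear) → (GRASP, rotate)
  (RETURN, evStop) → (IDLE, close_gripper)
  (RETURN, evStart) → (IDLE, close_gripper)
  (RETURN, evContact) → (GRASP, led_on)  ← event matches
event = evContact selects (GRASP, led_on)

mode=GRASP action=led_on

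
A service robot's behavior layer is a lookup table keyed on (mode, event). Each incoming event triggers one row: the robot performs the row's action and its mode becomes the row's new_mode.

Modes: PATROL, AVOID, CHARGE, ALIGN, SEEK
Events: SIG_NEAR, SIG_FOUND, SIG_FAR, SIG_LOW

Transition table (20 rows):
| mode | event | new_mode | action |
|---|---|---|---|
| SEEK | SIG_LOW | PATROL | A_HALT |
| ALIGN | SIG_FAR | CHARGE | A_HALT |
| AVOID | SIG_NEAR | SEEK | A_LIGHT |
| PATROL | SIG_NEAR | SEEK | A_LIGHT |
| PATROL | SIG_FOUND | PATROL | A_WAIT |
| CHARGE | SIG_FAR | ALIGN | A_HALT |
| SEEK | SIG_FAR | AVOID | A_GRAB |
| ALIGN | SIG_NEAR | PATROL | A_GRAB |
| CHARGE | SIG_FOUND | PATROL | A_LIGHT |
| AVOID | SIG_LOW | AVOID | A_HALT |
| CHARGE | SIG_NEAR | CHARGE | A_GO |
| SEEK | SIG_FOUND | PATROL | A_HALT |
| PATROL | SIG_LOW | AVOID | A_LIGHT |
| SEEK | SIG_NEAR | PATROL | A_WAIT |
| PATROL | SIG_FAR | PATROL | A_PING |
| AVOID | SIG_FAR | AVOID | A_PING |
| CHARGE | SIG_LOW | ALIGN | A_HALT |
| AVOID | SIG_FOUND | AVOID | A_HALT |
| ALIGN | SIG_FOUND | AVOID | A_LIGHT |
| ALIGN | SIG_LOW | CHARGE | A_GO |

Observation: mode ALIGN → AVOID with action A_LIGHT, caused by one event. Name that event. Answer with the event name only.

SIG_FOUND

try SIG_NEAR: (ALIGN, SIG_NEAR) → (PATROL, A_GRAB)
try SIG_FOUND: (ALIGN, SIG_FOUND) → (AVOID, A_LIGHT)  ← matches
try SIG_FAR: (ALIGN, SIG_FAR) → (CHARGE, A_HALT)
try SIG_LOW: (ALIGN, SIG_LOW) → (CHARGE, A_GO)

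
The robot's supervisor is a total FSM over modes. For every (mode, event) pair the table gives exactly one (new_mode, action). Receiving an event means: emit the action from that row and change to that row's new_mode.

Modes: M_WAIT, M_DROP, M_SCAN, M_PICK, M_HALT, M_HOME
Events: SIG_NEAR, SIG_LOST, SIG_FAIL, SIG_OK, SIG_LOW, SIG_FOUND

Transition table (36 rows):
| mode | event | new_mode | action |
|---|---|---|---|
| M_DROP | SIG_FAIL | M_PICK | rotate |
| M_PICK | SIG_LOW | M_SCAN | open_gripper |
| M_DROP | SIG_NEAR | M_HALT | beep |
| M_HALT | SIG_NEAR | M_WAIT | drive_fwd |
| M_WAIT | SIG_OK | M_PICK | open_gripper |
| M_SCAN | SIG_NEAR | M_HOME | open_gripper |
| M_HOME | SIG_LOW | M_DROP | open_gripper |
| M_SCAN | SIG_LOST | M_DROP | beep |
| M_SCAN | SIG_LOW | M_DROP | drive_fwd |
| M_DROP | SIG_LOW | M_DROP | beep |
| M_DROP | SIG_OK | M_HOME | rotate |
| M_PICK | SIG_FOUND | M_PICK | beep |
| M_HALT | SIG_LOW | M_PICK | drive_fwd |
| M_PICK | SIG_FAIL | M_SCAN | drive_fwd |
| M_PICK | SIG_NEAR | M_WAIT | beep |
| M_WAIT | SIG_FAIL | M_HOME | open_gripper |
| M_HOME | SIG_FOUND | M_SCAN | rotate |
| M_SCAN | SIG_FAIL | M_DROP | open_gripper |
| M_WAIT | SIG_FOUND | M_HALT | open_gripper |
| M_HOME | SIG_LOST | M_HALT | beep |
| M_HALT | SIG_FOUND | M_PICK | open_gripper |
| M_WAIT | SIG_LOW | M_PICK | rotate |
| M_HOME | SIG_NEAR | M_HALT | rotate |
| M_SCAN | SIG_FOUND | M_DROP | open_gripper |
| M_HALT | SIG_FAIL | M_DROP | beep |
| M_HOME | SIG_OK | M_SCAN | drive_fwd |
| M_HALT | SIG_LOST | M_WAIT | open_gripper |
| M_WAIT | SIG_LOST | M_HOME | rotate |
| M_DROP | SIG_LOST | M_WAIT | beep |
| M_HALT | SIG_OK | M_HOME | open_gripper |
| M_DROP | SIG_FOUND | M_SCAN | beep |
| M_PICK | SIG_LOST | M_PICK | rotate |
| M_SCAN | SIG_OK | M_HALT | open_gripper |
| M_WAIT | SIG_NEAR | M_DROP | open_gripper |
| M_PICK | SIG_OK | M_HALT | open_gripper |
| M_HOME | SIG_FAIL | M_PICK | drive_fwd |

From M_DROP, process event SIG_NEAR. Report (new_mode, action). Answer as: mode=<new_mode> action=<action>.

current mode = M_DROP; filter table to that mode:
  (M_DROP, SIG_FAIL) → (M_PICK, rotate)
  (M_DROP, SIG_NEAR) → (M_HALT, beep)  ← event matches
  (M_DROP, SIG_LOW) → (M_DROP, beep)
  (M_DROP, SIG_OK) → (M_HOME, rotate)
  (M_DROP, SIG_LOST) → (M_WAIT, beep)
  (M_DROP, SIG_FOUND) → (M_SCAN, beep)
event = SIG_NEAR selects (M_HALT, beep)

mode=M_HALT action=beep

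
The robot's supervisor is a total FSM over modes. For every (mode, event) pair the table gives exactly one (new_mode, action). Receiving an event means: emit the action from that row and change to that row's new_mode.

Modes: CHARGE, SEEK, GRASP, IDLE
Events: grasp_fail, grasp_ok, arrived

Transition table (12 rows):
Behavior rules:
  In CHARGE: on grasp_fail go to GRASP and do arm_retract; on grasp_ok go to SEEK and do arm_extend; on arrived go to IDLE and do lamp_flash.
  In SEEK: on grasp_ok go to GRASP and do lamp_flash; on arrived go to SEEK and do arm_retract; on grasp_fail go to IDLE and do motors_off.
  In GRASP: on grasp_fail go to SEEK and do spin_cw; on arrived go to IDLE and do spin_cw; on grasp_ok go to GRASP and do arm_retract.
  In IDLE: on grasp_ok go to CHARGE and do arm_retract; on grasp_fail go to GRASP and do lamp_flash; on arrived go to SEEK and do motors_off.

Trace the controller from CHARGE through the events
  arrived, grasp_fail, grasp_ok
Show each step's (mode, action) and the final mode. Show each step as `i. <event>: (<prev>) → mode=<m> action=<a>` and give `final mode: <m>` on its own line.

final mode: GRASP

1. arrived: (CHARGE) → mode=IDLE action=lamp_flash
2. grasp_fail: (IDLE) → mode=GRASP action=lamp_flash
3. grasp_ok: (GRASP) → mode=GRASP action=arm_retract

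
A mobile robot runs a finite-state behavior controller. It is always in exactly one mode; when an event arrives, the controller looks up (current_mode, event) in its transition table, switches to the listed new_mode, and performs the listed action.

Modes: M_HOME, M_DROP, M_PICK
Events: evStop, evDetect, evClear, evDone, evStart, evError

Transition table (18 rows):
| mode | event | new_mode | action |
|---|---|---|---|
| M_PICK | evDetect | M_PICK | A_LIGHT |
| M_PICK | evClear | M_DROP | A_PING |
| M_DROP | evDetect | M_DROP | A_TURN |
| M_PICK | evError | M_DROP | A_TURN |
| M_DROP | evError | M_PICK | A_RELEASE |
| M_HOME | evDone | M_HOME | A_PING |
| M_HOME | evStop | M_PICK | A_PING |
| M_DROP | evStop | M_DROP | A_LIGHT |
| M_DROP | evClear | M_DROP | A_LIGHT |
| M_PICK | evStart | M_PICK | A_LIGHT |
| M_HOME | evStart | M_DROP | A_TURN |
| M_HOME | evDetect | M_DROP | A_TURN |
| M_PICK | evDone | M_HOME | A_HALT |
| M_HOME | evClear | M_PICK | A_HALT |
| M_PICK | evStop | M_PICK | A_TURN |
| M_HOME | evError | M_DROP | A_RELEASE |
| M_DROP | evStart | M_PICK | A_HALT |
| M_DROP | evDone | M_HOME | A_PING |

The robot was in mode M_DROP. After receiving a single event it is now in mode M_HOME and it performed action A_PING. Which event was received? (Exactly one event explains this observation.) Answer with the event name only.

try evStop: (M_DROP, evStop) → (M_DROP, A_LIGHT)
try evDetect: (M_DROP, evDetect) → (M_DROP, A_TURN)
try evClear: (M_DROP, evClear) → (M_DROP, A_LIGHT)
try evDone: (M_DROP, evDone) → (M_HOME, A_PING)  ← matches
try evStart: (M_DROP, evStart) → (M_PICK, A_HALT)
try evError: (M_DROP, evError) → (M_PICK, A_RELEASE)

evDone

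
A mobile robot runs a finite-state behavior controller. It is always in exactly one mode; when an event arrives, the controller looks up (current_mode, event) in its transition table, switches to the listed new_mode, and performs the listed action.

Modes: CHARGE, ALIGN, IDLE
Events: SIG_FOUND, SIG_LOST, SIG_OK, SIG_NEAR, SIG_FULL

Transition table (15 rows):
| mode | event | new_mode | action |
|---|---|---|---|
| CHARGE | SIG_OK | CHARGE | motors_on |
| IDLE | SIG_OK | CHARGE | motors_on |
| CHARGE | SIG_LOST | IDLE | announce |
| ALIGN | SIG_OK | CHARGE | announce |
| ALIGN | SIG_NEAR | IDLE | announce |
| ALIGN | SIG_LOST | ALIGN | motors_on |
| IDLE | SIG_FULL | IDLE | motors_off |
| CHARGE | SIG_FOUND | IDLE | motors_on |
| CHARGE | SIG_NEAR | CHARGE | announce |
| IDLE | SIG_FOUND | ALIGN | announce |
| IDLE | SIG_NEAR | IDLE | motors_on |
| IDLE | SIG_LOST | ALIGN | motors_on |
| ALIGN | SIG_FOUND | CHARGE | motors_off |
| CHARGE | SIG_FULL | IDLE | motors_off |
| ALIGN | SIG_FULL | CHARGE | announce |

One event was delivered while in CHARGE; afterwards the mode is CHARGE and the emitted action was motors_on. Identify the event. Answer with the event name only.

SIG_OK

try SIG_FOUND: (CHARGE, SIG_FOUND) → (IDLE, motors_on)
try SIG_LOST: (CHARGE, SIG_LOST) → (IDLE, announce)
try SIG_OK: (CHARGE, SIG_OK) → (CHARGE, motors_on)  ← matches
try SIG_NEAR: (CHARGE, SIG_NEAR) → (CHARGE, announce)
try SIG_FULL: (CHARGE, SIG_FULL) → (IDLE, motors_off)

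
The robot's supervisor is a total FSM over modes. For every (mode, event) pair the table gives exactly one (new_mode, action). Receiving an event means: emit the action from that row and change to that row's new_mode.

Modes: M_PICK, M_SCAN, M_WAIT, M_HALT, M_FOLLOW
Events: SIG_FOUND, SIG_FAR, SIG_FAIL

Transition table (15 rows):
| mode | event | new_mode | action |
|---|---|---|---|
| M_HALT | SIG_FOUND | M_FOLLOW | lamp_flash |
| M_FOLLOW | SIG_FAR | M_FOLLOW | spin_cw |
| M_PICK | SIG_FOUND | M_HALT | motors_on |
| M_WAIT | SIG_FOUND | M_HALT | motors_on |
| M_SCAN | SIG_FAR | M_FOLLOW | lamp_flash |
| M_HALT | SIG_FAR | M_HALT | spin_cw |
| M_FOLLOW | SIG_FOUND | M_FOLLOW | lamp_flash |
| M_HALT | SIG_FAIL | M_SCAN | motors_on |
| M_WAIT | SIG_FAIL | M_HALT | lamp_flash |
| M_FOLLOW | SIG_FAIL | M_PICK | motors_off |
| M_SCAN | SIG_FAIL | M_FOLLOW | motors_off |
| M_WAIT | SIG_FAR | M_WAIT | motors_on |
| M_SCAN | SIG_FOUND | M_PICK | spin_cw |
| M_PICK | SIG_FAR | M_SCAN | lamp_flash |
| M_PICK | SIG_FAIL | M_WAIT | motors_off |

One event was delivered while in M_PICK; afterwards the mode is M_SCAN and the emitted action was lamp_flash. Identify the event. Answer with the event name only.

try SIG_FOUND: (M_PICK, SIG_FOUND) → (M_HALT, motors_on)
try SIG_FAR: (M_PICK, SIG_FAR) → (M_SCAN, lamp_flash)  ← matches
try SIG_FAIL: (M_PICK, SIG_FAIL) → (M_WAIT, motors_off)

SIG_FAR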